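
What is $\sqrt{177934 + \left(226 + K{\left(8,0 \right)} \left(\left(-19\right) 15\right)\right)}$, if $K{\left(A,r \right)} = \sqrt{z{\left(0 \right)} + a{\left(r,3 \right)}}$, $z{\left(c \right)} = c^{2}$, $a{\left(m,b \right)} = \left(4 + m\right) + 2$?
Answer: $\sqrt{178160 - 285 \sqrt{6}} \approx 421.26$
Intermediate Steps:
$a{\left(m,b \right)} = 6 + m$
$K{\left(A,r \right)} = \sqrt{6 + r}$ ($K{\left(A,r \right)} = \sqrt{0^{2} + \left(6 + r\right)} = \sqrt{0 + \left(6 + r\right)} = \sqrt{6 + r}$)
$\sqrt{177934 + \left(226 + K{\left(8,0 \right)} \left(\left(-19\right) 15\right)\right)} = \sqrt{177934 + \left(226 + \sqrt{6 + 0} \left(\left(-19\right) 15\right)\right)} = \sqrt{177934 + \left(226 + \sqrt{6} \left(-285\right)\right)} = \sqrt{177934 + \left(226 - 285 \sqrt{6}\right)} = \sqrt{178160 - 285 \sqrt{6}}$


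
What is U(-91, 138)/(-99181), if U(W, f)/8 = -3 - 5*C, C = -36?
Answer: -1416/99181 ≈ -0.014277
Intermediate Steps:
U(W, f) = 1416 (U(W, f) = 8*(-3 - 5*(-36)) = 8*(-3 - 1*(-180)) = 8*(-3 + 180) = 8*177 = 1416)
U(-91, 138)/(-99181) = 1416/(-99181) = 1416*(-1/99181) = -1416/99181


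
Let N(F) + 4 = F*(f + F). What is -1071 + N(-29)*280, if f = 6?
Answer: 184569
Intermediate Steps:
N(F) = -4 + F*(6 + F)
-1071 + N(-29)*280 = -1071 + (-4 + (-29)² + 6*(-29))*280 = -1071 + (-4 + 841 - 174)*280 = -1071 + 663*280 = -1071 + 185640 = 184569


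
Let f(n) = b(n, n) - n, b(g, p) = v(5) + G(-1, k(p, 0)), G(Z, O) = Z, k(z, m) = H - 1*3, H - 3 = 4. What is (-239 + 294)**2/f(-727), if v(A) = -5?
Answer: 3025/721 ≈ 4.1956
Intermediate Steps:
H = 7 (H = 3 + 4 = 7)
k(z, m) = 4 (k(z, m) = 7 - 1*3 = 7 - 3 = 4)
b(g, p) = -6 (b(g, p) = -5 - 1 = -6)
f(n) = -6 - n
(-239 + 294)**2/f(-727) = (-239 + 294)**2/(-6 - 1*(-727)) = 55**2/(-6 + 727) = 3025/721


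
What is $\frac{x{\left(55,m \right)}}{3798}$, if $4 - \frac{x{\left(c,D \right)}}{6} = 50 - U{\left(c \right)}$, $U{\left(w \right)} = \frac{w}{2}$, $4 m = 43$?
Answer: $- \frac{37}{1266} \approx -0.029226$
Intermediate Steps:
$m = \frac{43}{4}$ ($m = \frac{1}{4} \cdot 43 = \frac{43}{4} \approx 10.75$)
$U{\left(w \right)} = \frac{w}{2}$ ($U{\left(w \right)} = w \frac{1}{2} = \frac{w}{2}$)
$x{\left(c,D \right)} = -276 + 3 c$ ($x{\left(c,D \right)} = 24 - 6 \left(50 - \frac{c}{2}\right) = 24 + \left(-300 + 3 c\right) = -276 + 3 c$)
$\frac{x{\left(55,m \right)}}{3798} = \frac{-276 + 3 \cdot 55}{3798} = \left(-276 + 165\right) \frac{1}{3798} = \left(-111\right) \frac{1}{3798} = - \frac{37}{1266}$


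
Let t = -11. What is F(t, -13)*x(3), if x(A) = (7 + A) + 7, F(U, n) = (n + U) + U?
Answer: -595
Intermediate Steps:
F(U, n) = n + 2*U (F(U, n) = (U + n) + U = n + 2*U)
x(A) = 14 + A
F(t, -13)*x(3) = (-13 + 2*(-11))*(14 + 3) = (-13 - 22)*17 = -35*17 = -595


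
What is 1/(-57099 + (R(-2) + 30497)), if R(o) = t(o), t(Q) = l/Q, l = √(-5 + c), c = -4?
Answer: -106408/2830665625 + 6*I/2830665625 ≈ -3.7591e-5 + 2.1196e-9*I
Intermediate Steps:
l = 3*I (l = √(-5 - 4) = √(-9) = 3*I ≈ 3.0*I)
t(Q) = 3*I/Q (t(Q) = (3*I)/Q = 3*I/Q)
R(o) = 3*I/o
1/(-57099 + (R(-2) + 30497)) = 1/(-57099 + (3*I/(-2) + 30497)) = 1/(-57099 + (3*I*(-½) + 30497)) = 1/(-57099 + (-3*I/2 + 30497)) = 1/(-57099 + (30497 - 3*I/2)) = 1/(-26602 - 3*I/2) = 4*(-26602 + 3*I/2)/2830665625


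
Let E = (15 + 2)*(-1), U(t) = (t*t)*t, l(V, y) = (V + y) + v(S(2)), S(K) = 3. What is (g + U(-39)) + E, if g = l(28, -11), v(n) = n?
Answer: -59316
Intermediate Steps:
l(V, y) = 3 + V + y (l(V, y) = (V + y) + 3 = 3 + V + y)
g = 20 (g = 3 + 28 - 11 = 20)
U(t) = t**3 (U(t) = t**2*t = t**3)
E = -17 (E = 17*(-1) = -17)
(g + U(-39)) + E = (20 + (-39)**3) - 17 = (20 - 59319) - 17 = -59299 - 17 = -59316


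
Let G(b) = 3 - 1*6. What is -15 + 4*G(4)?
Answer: -27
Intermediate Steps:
G(b) = -3 (G(b) = 3 - 6 = -3)
-15 + 4*G(4) = -15 + 4*(-3) = -15 - 12 = -27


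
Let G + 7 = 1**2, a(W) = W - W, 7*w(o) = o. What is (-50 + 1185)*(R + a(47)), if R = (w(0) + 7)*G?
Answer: -47670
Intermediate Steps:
w(o) = o/7
a(W) = 0
G = -6 (G = -7 + 1**2 = -7 + 1 = -6)
R = -42 (R = ((1/7)*0 + 7)*(-6) = (0 + 7)*(-6) = 7*(-6) = -42)
(-50 + 1185)*(R + a(47)) = (-50 + 1185)*(-42 + 0) = 1135*(-42) = -47670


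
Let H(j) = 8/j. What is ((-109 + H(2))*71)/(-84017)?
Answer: 7455/84017 ≈ 0.088732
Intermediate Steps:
((-109 + H(2))*71)/(-84017) = ((-109 + 8/2)*71)/(-84017) = ((-109 + 8*(1/2))*71)*(-1/84017) = ((-109 + 4)*71)*(-1/84017) = -105*71*(-1/84017) = -7455*(-1/84017) = 7455/84017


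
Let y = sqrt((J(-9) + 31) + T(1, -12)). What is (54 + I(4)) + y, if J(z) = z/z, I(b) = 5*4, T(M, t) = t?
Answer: 74 + 2*sqrt(5) ≈ 78.472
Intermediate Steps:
I(b) = 20
J(z) = 1
y = 2*sqrt(5) (y = sqrt((1 + 31) - 12) = sqrt(32 - 12) = sqrt(20) = 2*sqrt(5) ≈ 4.4721)
(54 + I(4)) + y = (54 + 20) + 2*sqrt(5) = 74 + 2*sqrt(5)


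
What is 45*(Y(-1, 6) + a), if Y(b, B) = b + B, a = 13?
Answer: 810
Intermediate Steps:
Y(b, B) = B + b
45*(Y(-1, 6) + a) = 45*((6 - 1) + 13) = 45*(5 + 13) = 45*18 = 810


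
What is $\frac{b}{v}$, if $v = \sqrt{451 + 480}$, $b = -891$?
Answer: $- \frac{891 \sqrt{19}}{133} \approx -29.201$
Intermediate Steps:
$v = 7 \sqrt{19}$ ($v = \sqrt{931} = 7 \sqrt{19} \approx 30.512$)
$\frac{b}{v} = - \frac{891}{7 \sqrt{19}} = - 891 \frac{\sqrt{19}}{133} = - \frac{891 \sqrt{19}}{133}$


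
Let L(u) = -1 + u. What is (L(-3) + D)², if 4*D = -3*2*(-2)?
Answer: 1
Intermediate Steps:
D = 3 (D = (-3*2*(-2))/4 = (-6*(-2))/4 = (¼)*12 = 3)
(L(-3) + D)² = ((-1 - 3) + 3)² = (-4 + 3)² = (-1)² = 1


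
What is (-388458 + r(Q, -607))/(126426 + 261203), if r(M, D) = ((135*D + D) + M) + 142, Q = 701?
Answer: -470167/387629 ≈ -1.2129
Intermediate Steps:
r(M, D) = 142 + M + 136*D (r(M, D) = (136*D + M) + 142 = (M + 136*D) + 142 = 142 + M + 136*D)
(-388458 + r(Q, -607))/(126426 + 261203) = (-388458 + (142 + 701 + 136*(-607)))/(126426 + 261203) = (-388458 + (142 + 701 - 82552))/387629 = (-388458 - 81709)*(1/387629) = -470167*1/387629 = -470167/387629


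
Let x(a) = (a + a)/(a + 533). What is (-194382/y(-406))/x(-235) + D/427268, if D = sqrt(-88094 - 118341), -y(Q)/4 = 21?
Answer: -4827153/3290 + I*sqrt(206435)/427268 ≈ -1467.2 + 0.0010634*I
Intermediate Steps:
x(a) = 2*a/(533 + a) (x(a) = (2*a)/(533 + a) = 2*a/(533 + a))
y(Q) = -84 (y(Q) = -4*21 = -84)
D = I*sqrt(206435) (D = sqrt(-206435) = I*sqrt(206435) ≈ 454.35*I)
(-194382/y(-406))/x(-235) + D/427268 = (-194382/(-84))/((2*(-235)/(533 - 235))) + (I*sqrt(206435))/427268 = (-194382*(-1/84))/((2*(-235)/298)) + (I*sqrt(206435))*(1/427268) = 32397/(14*((2*(-235)*(1/298)))) + I*sqrt(206435)/427268 = 32397/(14*(-235/149)) + I*sqrt(206435)/427268 = (32397/14)*(-149/235) + I*sqrt(206435)/427268 = -4827153/3290 + I*sqrt(206435)/427268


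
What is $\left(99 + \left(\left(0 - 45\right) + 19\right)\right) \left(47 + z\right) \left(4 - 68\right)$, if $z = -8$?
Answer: $-182208$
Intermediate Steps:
$\left(99 + \left(\left(0 - 45\right) + 19\right)\right) \left(47 + z\right) \left(4 - 68\right) = \left(99 + \left(\left(0 - 45\right) + 19\right)\right) \left(47 - 8\right) \left(4 - 68\right) = \left(99 + \left(-45 + 19\right)\right) 39 \left(-64\right) = \left(99 - 26\right) \left(-2496\right) = 73 \left(-2496\right) = -182208$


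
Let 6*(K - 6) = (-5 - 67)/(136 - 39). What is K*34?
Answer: 19380/97 ≈ 199.79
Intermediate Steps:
K = 570/97 (K = 6 + ((-5 - 67)/(136 - 39))/6 = 6 + (-72/97)/6 = 6 + (-72*1/97)/6 = 6 + (⅙)*(-72/97) = 6 - 12/97 = 570/97 ≈ 5.8763)
K*34 = (570/97)*34 = 19380/97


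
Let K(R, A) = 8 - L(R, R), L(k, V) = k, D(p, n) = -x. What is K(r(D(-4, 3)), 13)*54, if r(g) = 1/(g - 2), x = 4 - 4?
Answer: 459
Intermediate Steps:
x = 0
D(p, n) = 0 (D(p, n) = -1*0 = 0)
r(g) = 1/(-2 + g)
K(R, A) = 8 - R
K(r(D(-4, 3)), 13)*54 = (8 - 1/(-2 + 0))*54 = (8 - 1/(-2))*54 = (8 - 1*(-½))*54 = (8 + ½)*54 = (17/2)*54 = 459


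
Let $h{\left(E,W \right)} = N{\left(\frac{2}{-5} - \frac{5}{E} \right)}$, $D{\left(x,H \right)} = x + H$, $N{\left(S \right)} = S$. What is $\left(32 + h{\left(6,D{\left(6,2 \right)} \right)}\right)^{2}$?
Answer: $\frac{851929}{900} \approx 946.59$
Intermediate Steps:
$D{\left(x,H \right)} = H + x$
$h{\left(E,W \right)} = - \frac{2}{5} - \frac{5}{E}$ ($h{\left(E,W \right)} = \frac{2}{-5} - \frac{5}{E} = 2 \left(- \frac{1}{5}\right) - \frac{5}{E} = - \frac{2}{5} - \frac{5}{E}$)
$\left(32 + h{\left(6,D{\left(6,2 \right)} \right)}\right)^{2} = \left(32 - \left(\frac{2}{5} + \frac{5}{6}\right)\right)^{2} = \left(32 - \frac{37}{30}\right)^{2} = \left(\frac{923}{30}\right)^{2} = \frac{851929}{900}$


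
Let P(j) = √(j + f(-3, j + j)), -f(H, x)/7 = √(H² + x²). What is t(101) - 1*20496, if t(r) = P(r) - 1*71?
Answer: -20567 + √(101 - 7*√40813) ≈ -20567.0 + 36.237*I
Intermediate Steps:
f(H, x) = -7*√(H² + x²)
P(j) = √(j - 7*√(9 + 4*j²)) (P(j) = √(j - 7*√((-3)² + (j + j)²)) = √(j - 7*√(9 + (2*j)²)) = √(j - 7*√(9 + 4*j²)))
t(r) = -71 + √(r - 7*√(9 + 4*r²)) (t(r) = √(r - 7*√(9 + 4*r²)) - 1*71 = √(r - 7*√(9 + 4*r²)) - 71 = -71 + √(r - 7*√(9 + 4*r²)))
t(101) - 1*20496 = (-71 + √(101 - 7*√(9 + 4*101²))) - 1*20496 = (-71 + √(101 - 7*√(9 + 4*10201))) - 20496 = (-71 + √(101 - 7*√(9 + 40804))) - 20496 = (-71 + √(101 - 7*√40813)) - 20496 = -20567 + √(101 - 7*√40813)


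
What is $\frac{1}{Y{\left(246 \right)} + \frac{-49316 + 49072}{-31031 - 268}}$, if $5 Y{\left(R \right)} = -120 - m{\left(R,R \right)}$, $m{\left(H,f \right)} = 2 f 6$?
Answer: $- \frac{156495}{96149308} \approx -0.0016276$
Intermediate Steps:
$m{\left(H,f \right)} = 12 f$
$Y{\left(R \right)} = -24 - \frac{12 R}{5}$ ($Y{\left(R \right)} = \frac{-120 - 12 R}{5} = -24 - \frac{12 R}{5}$)
$\frac{1}{Y{\left(246 \right)} + \frac{-49316 + 49072}{-31031 - 268}} = \frac{1}{\left(-24 - \frac{2952}{5}\right) + \frac{-49316 + 49072}{-31031 - 268}} = \frac{1}{\left(-24 - \frac{2952}{5}\right) - \frac{244}{-31299}} = \frac{1}{- \frac{3072}{5} - - \frac{244}{31299}} = \frac{1}{- \frac{3072}{5} + \frac{244}{31299}} = \frac{1}{- \frac{96149308}{156495}} = - \frac{156495}{96149308}$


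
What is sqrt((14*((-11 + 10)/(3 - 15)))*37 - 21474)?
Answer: I*sqrt(771510)/6 ≈ 146.39*I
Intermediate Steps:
sqrt((14*((-11 + 10)/(3 - 15)))*37 - 21474) = sqrt((14*(-1/(-12)))*37 - 21474) = sqrt((14*(-1*(-1/12)))*37 - 21474) = sqrt((14*(1/12))*37 - 21474) = sqrt((7/6)*37 - 21474) = sqrt(259/6 - 21474) = sqrt(-128585/6) = I*sqrt(771510)/6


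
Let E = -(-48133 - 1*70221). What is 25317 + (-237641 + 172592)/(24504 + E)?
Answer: 3616670937/142858 ≈ 25317.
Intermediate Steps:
E = 118354 (E = -(-48133 - 70221) = -1*(-118354) = 118354)
25317 + (-237641 + 172592)/(24504 + E) = 25317 + (-237641 + 172592)/(24504 + 118354) = 25317 - 65049/142858 = 3616670937/142858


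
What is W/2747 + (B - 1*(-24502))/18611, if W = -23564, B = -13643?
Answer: -408719931/51124417 ≈ -7.9946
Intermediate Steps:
W/2747 + (B - 1*(-24502))/18611 = -23564/2747 + (-13643 - 1*(-24502))/18611 = -23564*1/2747 + (-13643 + 24502)*(1/18611) = -23564/2747 + 10859*(1/18611) = -23564/2747 + 10859/18611 = -408719931/51124417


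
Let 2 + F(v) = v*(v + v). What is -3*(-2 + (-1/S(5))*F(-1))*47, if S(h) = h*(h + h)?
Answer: 282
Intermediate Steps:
S(h) = 2*h² (S(h) = h*(2*h) = 2*h²)
F(v) = -2 + 2*v² (F(v) = -2 + v*(v + v) = -2 + v*(2*v) = -2 + 2*v²)
-3*(-2 + (-1/S(5))*F(-1))*47 = -3*(-2 + (-1/(2*5²))*(-2 + 2*(-1)²))*47 = -3*(-2 + (-1/(2*25))*(-2 + 2*1))*47 = -3*(-2 + (-1/50)*(-2 + 2))*47 = -3*(-2 - 1*1/50*0)*47 = -3*(-2 - 1/50*0)*47 = -3*(-2 + 0)*47 = -3*(-2)*47 = 6*47 = 282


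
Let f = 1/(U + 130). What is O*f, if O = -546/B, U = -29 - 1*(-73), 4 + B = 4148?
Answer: -13/17168 ≈ -0.00075722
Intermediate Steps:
B = 4144 (B = -4 + 4148 = 4144)
U = 44 (U = -29 + 73 = 44)
f = 1/174 (f = 1/(44 + 130) = 1/174 ≈ 0.0057471)
O = -39/296 (O = -546/4144 = -546*1/4144 = -39/296 ≈ -0.13176)
O*f = -39/296*1/174 = -13/17168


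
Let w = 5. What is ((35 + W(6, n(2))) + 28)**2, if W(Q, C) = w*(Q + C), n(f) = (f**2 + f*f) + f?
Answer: 20449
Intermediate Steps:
n(f) = f + 2*f**2 (n(f) = (f**2 + f**2) + f = 2*f**2 + f = f + 2*f**2)
W(Q, C) = 5*C + 5*Q (W(Q, C) = 5*(Q + C) = 5*(C + Q) = 5*C + 5*Q)
((35 + W(6, n(2))) + 28)**2 = ((35 + (5*(2*(1 + 2*2)) + 5*6)) + 28)**2 = ((35 + (5*(2*(1 + 4)) + 30)) + 28)**2 = ((35 + (5*(2*5) + 30)) + 28)**2 = ((35 + (5*10 + 30)) + 28)**2 = ((35 + (50 + 30)) + 28)**2 = ((35 + 80) + 28)**2 = (115 + 28)**2 = 143**2 = 20449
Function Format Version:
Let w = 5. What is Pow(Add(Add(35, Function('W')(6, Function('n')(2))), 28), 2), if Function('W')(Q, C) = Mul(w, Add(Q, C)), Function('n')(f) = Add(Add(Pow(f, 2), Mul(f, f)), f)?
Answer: 20449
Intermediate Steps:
Function('n')(f) = Add(f, Mul(2, Pow(f, 2))) (Function('n')(f) = Add(Add(Pow(f, 2), Pow(f, 2)), f) = Add(Mul(2, Pow(f, 2)), f) = Add(f, Mul(2, Pow(f, 2))))
Function('W')(Q, C) = Add(Mul(5, C), Mul(5, Q)) (Function('W')(Q, C) = Mul(5, Add(Q, C)) = Mul(5, Add(C, Q)) = Add(Mul(5, C), Mul(5, Q)))
Pow(Add(Add(35, Function('W')(6, Function('n')(2))), 28), 2) = Pow(Add(Add(35, Add(Mul(5, Mul(2, Add(1, Mul(2, 2)))), Mul(5, 6))), 28), 2) = Pow(Add(Add(35, Add(Mul(5, Mul(2, Add(1, 4))), 30)), 28), 2) = Pow(Add(Add(35, Add(Mul(5, Mul(2, 5)), 30)), 28), 2) = Pow(Add(Add(35, Add(Mul(5, 10), 30)), 28), 2) = Pow(Add(Add(35, Add(50, 30)), 28), 2) = Pow(Add(Add(35, 80), 28), 2) = Pow(Add(115, 28), 2) = Pow(143, 2) = 20449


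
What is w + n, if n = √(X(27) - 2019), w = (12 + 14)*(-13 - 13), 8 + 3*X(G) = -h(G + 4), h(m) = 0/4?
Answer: -676 + I*√18195/3 ≈ -676.0 + 44.963*I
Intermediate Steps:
h(m) = 0 (h(m) = 0*(¼) = 0)
X(G) = -8/3 (X(G) = -8/3 + (-1*0)/3 = -8/3 + (⅓)*0 = -8/3 + 0 = -8/3)
w = -676 (w = 26*(-26) = -676)
n = I*√18195/3 (n = √(-8/3 - 2019) = √(-6065/3) = I*√18195/3 ≈ 44.963*I)
w + n = -676 + I*√18195/3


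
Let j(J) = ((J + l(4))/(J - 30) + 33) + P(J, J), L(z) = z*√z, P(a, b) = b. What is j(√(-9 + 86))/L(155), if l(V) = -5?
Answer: 798*√11935/19772575 + 27232*√155/19772575 ≈ 0.021556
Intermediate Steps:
L(z) = z^(3/2)
j(J) = 33 + J + (-5 + J)/(-30 + J) (j(J) = ((J - 5)/(J - 30) + 33) + J = ((-5 + J)/(-30 + J) + 33) + J = (33 + (-5 + J)/(-30 + J)) + J = 33 + J + (-5 + J)/(-30 + J))
j(√(-9 + 86))/L(155) = ((-995 + (√(-9 + 86))² + 4*√(-9 + 86))/(-30 + √(-9 + 86)))/(155^(3/2)) = ((-995 + (√77)² + 4*√77)/(-30 + √77))/((155*√155)) = ((-995 + 77 + 4*√77)/(-30 + √77))*(√155/24025) = ((-918 + 4*√77)/(-30 + √77))*(√155/24025) = √155*(-918 + 4*√77)/(24025*(-30 + √77))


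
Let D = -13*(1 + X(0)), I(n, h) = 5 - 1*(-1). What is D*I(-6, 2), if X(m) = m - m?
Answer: -78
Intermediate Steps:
X(m) = 0
I(n, h) = 6 (I(n, h) = 5 + 1 = 6)
D = -13 (D = -13*(1 + 0) = -13*1 = -13)
D*I(-6, 2) = -13*6 = -78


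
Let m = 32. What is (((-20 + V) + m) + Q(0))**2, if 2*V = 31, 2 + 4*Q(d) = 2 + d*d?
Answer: 3025/4 ≈ 756.25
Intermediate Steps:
Q(d) = d**2/4 (Q(d) = -1/2 + (2 + d*d)/4 = -1/2 + (2 + d**2)/4 = -1/2 + (1/2 + d**2/4) = d**2/4)
V = 31/2 (V = (1/2)*31 = 31/2 ≈ 15.500)
(((-20 + V) + m) + Q(0))**2 = (((-20 + 31/2) + 32) + (1/4)*0**2)**2 = ((-9/2 + 32) + (1/4)*0)**2 = (55/2 + 0)**2 = (55/2)**2 = 3025/4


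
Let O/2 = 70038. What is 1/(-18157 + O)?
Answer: 1/121919 ≈ 8.2022e-6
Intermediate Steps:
O = 140076 (O = 2*70038 = 140076)
1/(-18157 + O) = 1/(-18157 + 140076) = 1/121919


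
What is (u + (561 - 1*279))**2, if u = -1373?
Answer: 1190281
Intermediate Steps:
(u + (561 - 1*279))**2 = (-1373 + (561 - 1*279))**2 = (-1373 + (561 - 279))**2 = (-1373 + 282)**2 = (-1091)**2 = 1190281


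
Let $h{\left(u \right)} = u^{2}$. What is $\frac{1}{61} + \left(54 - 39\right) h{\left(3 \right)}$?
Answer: $\frac{8236}{61} \approx 135.02$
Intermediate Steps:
$\frac{1}{61} + \left(54 - 39\right) h{\left(3 \right)} = \frac{1}{61} + \left(54 - 39\right) 3^{2} = \frac{1}{61} + \left(54 - 39\right) 9 = \frac{1}{61} + 15 \cdot 9 = \frac{1}{61} + 135 = \frac{8236}{61}$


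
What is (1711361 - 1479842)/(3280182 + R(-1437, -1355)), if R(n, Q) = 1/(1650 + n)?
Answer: 49313547/698678767 ≈ 0.070581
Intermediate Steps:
(1711361 - 1479842)/(3280182 + R(-1437, -1355)) = (1711361 - 1479842)/(3280182 + 1/(1650 - 1437)) = 231519/(3280182 + 1/213) = 231519/(698678767/213) = 231519*(213/698678767) = 49313547/698678767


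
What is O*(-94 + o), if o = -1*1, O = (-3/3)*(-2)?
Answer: -190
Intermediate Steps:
O = 2 (O = ((⅓)*(-3))*(-2) = -1*(-2) = 2)
o = -1
O*(-94 + o) = 2*(-94 - 1) = 2*(-95) = -190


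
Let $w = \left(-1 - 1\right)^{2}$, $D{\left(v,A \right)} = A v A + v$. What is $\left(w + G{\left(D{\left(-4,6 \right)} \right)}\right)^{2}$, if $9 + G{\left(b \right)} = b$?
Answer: $23409$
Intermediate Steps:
$D{\left(v,A \right)} = v + v A^{2}$ ($D{\left(v,A \right)} = v A^{2} + v = v + v A^{2}$)
$G{\left(b \right)} = -9 + b$
$w = 4$ ($w = \left(-2\right)^{2} = 4$)
$\left(w + G{\left(D{\left(-4,6 \right)} \right)}\right)^{2} = \left(4 - \left(9 + 4 \left(1 + 6^{2}\right)\right)\right)^{2} = \left(4 - \left(9 + 4 \left(1 + 36\right)\right)\right)^{2} = \left(4 - 157\right)^{2} = \left(-153\right)^{2} = 23409$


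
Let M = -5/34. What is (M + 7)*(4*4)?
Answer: 1864/17 ≈ 109.65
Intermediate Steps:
M = -5/34 (M = -5*1/34 = -5/34 ≈ -0.14706)
(M + 7)*(4*4) = (-5/34 + 7)*(4*4) = (233/34)*16 = 1864/17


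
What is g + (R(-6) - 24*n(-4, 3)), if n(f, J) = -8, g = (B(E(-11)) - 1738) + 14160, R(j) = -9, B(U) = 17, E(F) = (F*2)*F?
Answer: 12622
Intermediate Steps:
E(F) = 2*F**2 (E(F) = (2*F)*F = 2*F**2)
g = 12439 (g = (17 - 1738) + 14160 = -1721 + 14160 = 12439)
g + (R(-6) - 24*n(-4, 3)) = 12439 + (-9 - 24*(-8)) = 12439 + (-9 + 192) = 12439 + 183 = 12622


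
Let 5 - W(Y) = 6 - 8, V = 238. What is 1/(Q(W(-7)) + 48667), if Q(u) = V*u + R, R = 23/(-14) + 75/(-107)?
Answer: 1498/75395323 ≈ 1.9869e-5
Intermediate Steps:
R = -3511/1498 (R = 23*(-1/14) + 75*(-1/107) = -23/14 - 75/107 = -3511/1498 ≈ -2.3438)
W(Y) = 7 (W(Y) = 5 - (6 - 8) = 5 - 1*(-2) = 5 + 2 = 7)
Q(u) = -3511/1498 + 238*u (Q(u) = 238*u - 3511/1498 = -3511/1498 + 238*u)
1/(Q(W(-7)) + 48667) = 1/((-3511/1498 + 238*7) + 48667) = 1/((-3511/1498 + 1666) + 48667) = 1/(2492157/1498 + 48667) = 1/(75395323/1498) = 1498/75395323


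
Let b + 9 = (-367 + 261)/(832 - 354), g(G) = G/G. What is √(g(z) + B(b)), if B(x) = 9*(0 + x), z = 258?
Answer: I*√4683683/239 ≈ 9.0552*I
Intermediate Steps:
g(G) = 1
b = -2204/239 (b = -9 + (-367 + 261)/(832 - 354) = -9 - 106/478 = -9 - 106*1/478 = -9 - 53/239 = -2204/239 ≈ -9.2218)
B(x) = 9*x
√(g(z) + B(b)) = √(1 + 9*(-2204/239)) = √(1 - 19836/239) = √(-19597/239) = I*√4683683/239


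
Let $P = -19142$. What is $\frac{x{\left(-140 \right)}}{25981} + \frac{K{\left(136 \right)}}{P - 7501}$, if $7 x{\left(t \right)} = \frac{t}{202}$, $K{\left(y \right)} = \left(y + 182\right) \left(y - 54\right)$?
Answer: $- \frac{22808600862}{23304463361} \approx -0.97872$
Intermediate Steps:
$K{\left(y \right)} = \left(-54 + y\right) \left(182 + y\right)$ ($K{\left(y \right)} = \left(182 + y\right) \left(-54 + y\right) = \left(-54 + y\right) \left(182 + y\right)$)
$x{\left(t \right)} = \frac{t}{1414}$ ($x{\left(t \right)} = \frac{t \frac{1}{202}}{7} = \frac{\frac{1}{202} t}{7} = \frac{t}{1414}$)
$\frac{x{\left(-140 \right)}}{25981} + \frac{K{\left(136 \right)}}{P - 7501} = \frac{\frac{1}{1414} \left(-140\right)}{25981} + \frac{-9828 + 136^{2} + 128 \cdot 136}{-19142 - 7501} = \left(- \frac{10}{101}\right) \frac{1}{25981} + \frac{-9828 + 18496 + 17408}{-19142 - 7501} = - \frac{10}{2624081} + \frac{26076}{-26643} = - \frac{10}{2624081} + 26076 \left(- \frac{1}{26643}\right) = - \frac{10}{2624081} - \frac{8692}{8881} = - \frac{22808600862}{23304463361}$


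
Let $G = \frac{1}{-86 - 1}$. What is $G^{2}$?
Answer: $\frac{1}{7569} \approx 0.00013212$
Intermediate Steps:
$G = - \frac{1}{87}$ ($G = \frac{1}{-87} = - \frac{1}{87} \approx -0.011494$)
$G^{2} = \left(- \frac{1}{87}\right)^{2} = \frac{1}{7569}$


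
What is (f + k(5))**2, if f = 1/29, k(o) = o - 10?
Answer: 20736/841 ≈ 24.656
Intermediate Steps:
k(o) = -10 + o
f = 1/29 ≈ 0.034483
(f + k(5))**2 = (1/29 + (-10 + 5))**2 = (1/29 - 5)**2 = (-144/29)**2 = 20736/841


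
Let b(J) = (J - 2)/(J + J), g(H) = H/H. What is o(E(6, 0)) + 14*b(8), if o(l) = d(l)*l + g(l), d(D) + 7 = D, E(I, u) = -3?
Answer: 145/4 ≈ 36.250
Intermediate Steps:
g(H) = 1
d(D) = -7 + D
b(J) = (-2 + J)/(2*J) (b(J) = (-2 + J)/((2*J)) = (-2 + J)*(1/(2*J)) = (-2 + J)/(2*J))
o(l) = 1 + l*(-7 + l) (o(l) = (-7 + l)*l + 1 = l*(-7 + l) + 1 = 1 + l*(-7 + l))
o(E(6, 0)) + 14*b(8) = (1 - 3*(-7 - 3)) + 14*((1/2)*(-2 + 8)/8) = (1 - 3*(-10)) + 14*((1/2)*(1/8)*6) = (1 + 30) + 14*(3/8) = 31 + 21/4 = 145/4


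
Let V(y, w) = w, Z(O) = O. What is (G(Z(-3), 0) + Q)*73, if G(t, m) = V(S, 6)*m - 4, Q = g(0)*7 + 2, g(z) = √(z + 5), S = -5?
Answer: -146 + 511*√5 ≈ 996.63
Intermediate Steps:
g(z) = √(5 + z)
Q = 2 + 7*√5 (Q = √(5 + 0)*7 + 2 = √5*7 + 2 = 7*√5 + 2 = 2 + 7*√5 ≈ 17.652)
G(t, m) = -4 + 6*m (G(t, m) = 6*m - 4 = -4 + 6*m)
(G(Z(-3), 0) + Q)*73 = ((-4 + 6*0) + (2 + 7*√5))*73 = ((-4 + 0) + (2 + 7*√5))*73 = (-4 + (2 + 7*√5))*73 = (-2 + 7*√5)*73 = -146 + 511*√5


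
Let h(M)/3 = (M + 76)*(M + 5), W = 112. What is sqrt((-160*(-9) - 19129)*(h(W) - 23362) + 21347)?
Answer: 3*I*sqrt(83776663) ≈ 27459.0*I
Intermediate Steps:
h(M) = 3*(5 + M)*(76 + M) (h(M) = 3*((M + 76)*(M + 5)) = 3*((76 + M)*(5 + M)) = 3*((5 + M)*(76 + M)) = 3*(5 + M)*(76 + M))
sqrt((-160*(-9) - 19129)*(h(W) - 23362) + 21347) = sqrt((-160*(-9) - 19129)*((1140 + 3*112**2 + 243*112) - 23362) + 21347) = sqrt((1440 - 19129)*((1140 + 3*12544 + 27216) - 23362) + 21347) = sqrt(-17689*((1140 + 37632 + 27216) - 23362) + 21347) = sqrt(-17689*(65988 - 23362) + 21347) = sqrt(-17689*42626 + 21347) = sqrt(-754011314 + 21347) = sqrt(-753989967) = 3*I*sqrt(83776663)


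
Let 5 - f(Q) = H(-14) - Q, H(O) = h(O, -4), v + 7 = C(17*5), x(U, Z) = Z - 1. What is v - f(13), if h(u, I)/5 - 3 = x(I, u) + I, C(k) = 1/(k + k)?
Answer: -17849/170 ≈ -104.99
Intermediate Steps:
x(U, Z) = -1 + Z
C(k) = 1/(2*k)
v = -1189/170 (v = -7 + 1/(2*((17*5))) = -7 + (1/2)/85 = -7 + (1/2)*(1/85) = -7 + 1/170 = -1189/170 ≈ -6.9941)
h(u, I) = 10 + 5*I + 5*u (h(u, I) = 15 + 5*((-1 + u) + I) = 15 + 5*(-1 + I + u) = 15 + (-5 + 5*I + 5*u) = 10 + 5*I + 5*u)
H(O) = -10 + 5*O (H(O) = 10 + 5*(-4) + 5*O = 10 - 20 + 5*O = -10 + 5*O)
f(Q) = 85 + Q (f(Q) = 5 - ((-10 + 5*(-14)) - Q) = 5 - ((-10 - 70) - Q) = 5 - (-80 - Q) = 5 + (80 + Q) = 85 + Q)
v - f(13) = -1189/170 - (85 + 13) = -1189/170 - 1*98 = -1189/170 - 98 = -17849/170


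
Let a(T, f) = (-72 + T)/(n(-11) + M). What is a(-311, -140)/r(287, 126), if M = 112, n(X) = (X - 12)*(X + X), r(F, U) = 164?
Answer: -383/101352 ≈ -0.0037789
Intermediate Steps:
n(X) = 2*X*(-12 + X) (n(X) = (-12 + X)*(2*X) = 2*X*(-12 + X))
a(T, f) = -12/103 + T/618 (a(T, f) = (-72 + T)/(2*(-11)*(-12 - 11) + 112) = (-72 + T)/(2*(-11)*(-23) + 112) = (-72 + T)/(506 + 112) = (-72 + T)/618 = (-72 + T)*(1/618) = -12/103 + T/618)
a(-311, -140)/r(287, 126) = (-12/103 + (1/618)*(-311))/164 = (-12/103 - 311/618)*(1/164) = -383/618*1/164 = -383/101352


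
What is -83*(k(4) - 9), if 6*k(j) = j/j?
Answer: 4399/6 ≈ 733.17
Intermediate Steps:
k(j) = ⅙ (k(j) = (j/j)/6 = (⅙)*1 = ⅙)
-83*(k(4) - 9) = -83*(⅙ - 9) = -83*(-53/6) = 4399/6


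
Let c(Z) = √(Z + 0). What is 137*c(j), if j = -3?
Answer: 137*I*√3 ≈ 237.29*I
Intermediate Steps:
c(Z) = √Z
137*c(j) = 137*√(-3) = 137*(I*√3) = 137*I*√3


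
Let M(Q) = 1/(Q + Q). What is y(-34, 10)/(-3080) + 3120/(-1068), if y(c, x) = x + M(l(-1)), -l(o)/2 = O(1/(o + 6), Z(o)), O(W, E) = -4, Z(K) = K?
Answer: -1832447/626560 ≈ -2.9246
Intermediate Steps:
l(o) = 8 (l(o) = -2*(-4) = 8)
M(Q) = 1/(2*Q)
y(c, x) = 1/16 + x (y(c, x) = x + (½)/8 = x + (½)*(⅛) = x + 1/16 = 1/16 + x)
y(-34, 10)/(-3080) + 3120/(-1068) = (1/16 + 10)/(-3080) + 3120/(-1068) = (161/16)*(-1/3080) + 3120*(-1/1068) = -23/7040 - 260/89 = -1832447/626560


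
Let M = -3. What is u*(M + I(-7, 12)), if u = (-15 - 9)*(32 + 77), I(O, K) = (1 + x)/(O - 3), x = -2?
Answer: 37932/5 ≈ 7586.4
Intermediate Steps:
I(O, K) = -1/(-3 + O) (I(O, K) = (1 - 2)/(O - 3) = -1/(-3 + O))
u = -2616 (u = -24*109 = -2616)
u*(M + I(-7, 12)) = -2616*(-3 - 1/(-3 - 7)) = -2616*(-3 - 1/(-10)) = -2616*(-3 - 1*(-1/10)) = -2616*(-3 + 1/10) = -2616*(-29/10) = 37932/5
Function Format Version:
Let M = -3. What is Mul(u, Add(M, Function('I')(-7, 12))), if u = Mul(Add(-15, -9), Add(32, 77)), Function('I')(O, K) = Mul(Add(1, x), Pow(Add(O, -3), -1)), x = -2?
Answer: Rational(37932, 5) ≈ 7586.4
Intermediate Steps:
Function('I')(O, K) = Mul(-1, Pow(Add(-3, O), -1)) (Function('I')(O, K) = Mul(Add(1, -2), Pow(Add(O, -3), -1)) = Mul(-1, Pow(Add(-3, O), -1)))
u = -2616 (u = Mul(-24, 109) = -2616)
Mul(u, Add(M, Function('I')(-7, 12))) = Mul(-2616, Add(-3, Mul(-1, Pow(Add(-3, -7), -1)))) = Mul(-2616, Add(-3, Mul(-1, Pow(-10, -1)))) = Mul(-2616, Add(-3, Mul(-1, Rational(-1, 10)))) = Mul(-2616, Add(-3, Rational(1, 10))) = Mul(-2616, Rational(-29, 10)) = Rational(37932, 5)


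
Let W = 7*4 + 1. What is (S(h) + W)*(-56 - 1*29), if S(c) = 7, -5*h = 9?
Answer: -3060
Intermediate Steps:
h = -9/5 (h = -1/5*9 = -9/5 ≈ -1.8000)
W = 29 (W = 28 + 1 = 29)
(S(h) + W)*(-56 - 1*29) = (7 + 29)*(-56 - 1*29) = 36*(-56 - 29) = 36*(-85) = -3060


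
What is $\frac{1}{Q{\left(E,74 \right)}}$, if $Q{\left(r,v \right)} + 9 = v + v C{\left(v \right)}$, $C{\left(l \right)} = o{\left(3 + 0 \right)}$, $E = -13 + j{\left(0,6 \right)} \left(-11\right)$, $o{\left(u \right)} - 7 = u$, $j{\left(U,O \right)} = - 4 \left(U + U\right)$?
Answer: $\frac{1}{805} \approx 0.0012422$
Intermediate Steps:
$j{\left(U,O \right)} = - 8 U$ ($j{\left(U,O \right)} = - 4 \cdot 2 U = - 8 U$)
$o{\left(u \right)} = 7 + u$
$E = -13$ ($E = -13 + \left(-8\right) 0 \left(-11\right) = -13 + 0 \left(-11\right) = -13 + 0 = -13$)
$C{\left(l \right)} = 10$ ($C{\left(l \right)} = 7 + \left(3 + 0\right) = 7 + 3 = 10$)
$Q{\left(r,v \right)} = -9 + 11 v$ ($Q{\left(r,v \right)} = -9 + \left(v + v 10\right) = -9 + \left(v + 10 v\right) = -9 + 11 v$)
$\frac{1}{Q{\left(E,74 \right)}} = \frac{1}{-9 + 11 \cdot 74} = \frac{1}{-9 + 814} = \frac{1}{805}$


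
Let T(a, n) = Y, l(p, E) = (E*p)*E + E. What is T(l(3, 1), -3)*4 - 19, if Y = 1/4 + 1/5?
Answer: -86/5 ≈ -17.200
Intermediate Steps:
Y = 9/20 (Y = 1*(¼) + 1*(⅕) = ¼ + ⅕ = 9/20 ≈ 0.45000)
l(p, E) = E + p*E² (l(p, E) = p*E² + E = E + p*E²)
T(a, n) = 9/20
T(l(3, 1), -3)*4 - 19 = (9/20)*4 - 19 = 9/5 - 19 = -86/5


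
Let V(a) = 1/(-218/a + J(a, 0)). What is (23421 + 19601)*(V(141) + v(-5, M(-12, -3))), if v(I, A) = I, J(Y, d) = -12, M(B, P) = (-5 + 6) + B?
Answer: -208463101/955 ≈ -2.1829e+5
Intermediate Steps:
M(B, P) = 1 + B
V(a) = 1/(-12 - 218/a) (V(a) = 1/(-218/a - 12) = 1/(-12 - 218/a))
(23421 + 19601)*(V(141) + v(-5, M(-12, -3))) = (23421 + 19601)*((½)*141/(-109 - 6*141) - 5) = 43022*((½)*141/(-109 - 846) - 5) = 43022*((½)*141/(-955) - 5) = 43022*((½)*141*(-1/955) - 5) = 43022*(-141/1910 - 5) = 43022*(-9691/1910) = -208463101/955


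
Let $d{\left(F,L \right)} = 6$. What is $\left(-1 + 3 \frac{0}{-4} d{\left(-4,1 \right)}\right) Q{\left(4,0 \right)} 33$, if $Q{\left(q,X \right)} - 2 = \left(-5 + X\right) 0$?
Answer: $-66$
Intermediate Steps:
$Q{\left(q,X \right)} = 2$ ($Q{\left(q,X \right)} = 2 + \left(-5 + X\right) 0 = 2 + 0 = 2$)
$\left(-1 + 3 \frac{0}{-4} d{\left(-4,1 \right)}\right) Q{\left(4,0 \right)} 33 = \left(-1 + 3 \frac{0}{-4} \cdot 6\right) 2 \cdot 33 = \left(-1 + 3 \cdot 0 \left(- \frac{1}{4}\right) 6\right) 2 \cdot 33 = \left(-1 + 3 \cdot 0 \cdot 6\right) 2 \cdot 33 = \left(-1 + 3 \cdot 0\right) 2 \cdot 33 = \left(-1 + 0\right) 2 \cdot 33 = \left(-1\right) 2 \cdot 33 = \left(-2\right) 33 = -66$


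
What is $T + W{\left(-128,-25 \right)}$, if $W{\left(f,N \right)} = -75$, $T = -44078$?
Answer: $-44153$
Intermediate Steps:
$T + W{\left(-128,-25 \right)} = -44078 - 75 = -44153$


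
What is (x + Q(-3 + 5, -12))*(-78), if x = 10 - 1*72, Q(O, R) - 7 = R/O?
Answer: 4758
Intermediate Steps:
Q(O, R) = 7 + R/O
x = -62 (x = 10 - 72 = -62)
(x + Q(-3 + 5, -12))*(-78) = (-62 + (7 - 12/(-3 + 5)))*(-78) = (-62 + (7 - 12/2))*(-78) = (-62 + (7 - 12*½))*(-78) = (-62 + (7 - 6))*(-78) = (-62 + 1)*(-78) = -61*(-78) = 4758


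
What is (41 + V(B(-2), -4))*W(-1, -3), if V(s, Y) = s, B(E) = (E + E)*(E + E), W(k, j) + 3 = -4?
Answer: -399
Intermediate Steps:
W(k, j) = -7 (W(k, j) = -3 - 4 = -7)
B(E) = 4*E² (B(E) = (2*E)*(2*E) = 4*E²)
(41 + V(B(-2), -4))*W(-1, -3) = (41 + 4*(-2)²)*(-7) = (41 + 4*4)*(-7) = (41 + 16)*(-7) = 57*(-7) = -399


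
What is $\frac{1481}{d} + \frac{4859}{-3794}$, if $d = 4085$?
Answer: $- \frac{14230101}{15498490} \approx -0.91816$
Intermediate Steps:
$\frac{1481}{d} + \frac{4859}{-3794} = \frac{1481}{4085} + \frac{4859}{-3794} = 1481 \cdot \frac{1}{4085} + 4859 \left(- \frac{1}{3794}\right) = \frac{1481}{4085} - \frac{4859}{3794} = - \frac{14230101}{15498490}$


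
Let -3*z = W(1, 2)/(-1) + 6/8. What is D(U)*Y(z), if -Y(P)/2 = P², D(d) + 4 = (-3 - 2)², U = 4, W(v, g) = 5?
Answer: -2023/24 ≈ -84.292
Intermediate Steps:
D(d) = 21 (D(d) = -4 + (-3 - 2)² = -4 + (-5)² = -4 + 25 = 21)
z = 17/12 (z = -(5/(-1) + 6/8)/3 = -(5*(-1) + 6*(⅛))/3 = -(-5 + ¾)/3 = -⅓*(-17/4) = 17/12 ≈ 1.4167)
Y(P) = -2*P²
D(U)*Y(z) = 21*(-2*(17/12)²) = 21*(-2*289/144) = 21*(-289/72) = -2023/24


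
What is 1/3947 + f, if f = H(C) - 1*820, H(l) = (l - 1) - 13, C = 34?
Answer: -3157599/3947 ≈ -800.00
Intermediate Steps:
H(l) = -14 + l (H(l) = (-1 + l) - 13 = -14 + l)
f = -800 (f = (-14 + 34) - 1*820 = 20 - 820 = -800)
1/3947 + f = 1/3947 - 800 = -3157599/3947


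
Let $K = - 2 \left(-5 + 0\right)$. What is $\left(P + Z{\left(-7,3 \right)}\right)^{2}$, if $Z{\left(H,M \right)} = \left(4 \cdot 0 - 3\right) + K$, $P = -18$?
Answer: $121$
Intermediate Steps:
$K = 10$ ($K = \left(-2\right) \left(-5\right) = 10$)
$Z{\left(H,M \right)} = 7$ ($Z{\left(H,M \right)} = \left(4 \cdot 0 - 3\right) + 10 = \left(0 - 3\right) + 10 = -3 + 10 = 7$)
$\left(P + Z{\left(-7,3 \right)}\right)^{2} = \left(-18 + 7\right)^{2} = \left(-11\right)^{2} = 121$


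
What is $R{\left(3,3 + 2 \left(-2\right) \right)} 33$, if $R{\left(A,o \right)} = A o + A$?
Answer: $0$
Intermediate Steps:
$R{\left(A,o \right)} = A + A o$
$R{\left(3,3 + 2 \left(-2\right) \right)} 33 = 3 \left(1 + \left(3 + 2 \left(-2\right)\right)\right) 33 = 3 \left(1 + \left(3 - 4\right)\right) 33 = 3 \left(1 - 1\right) 33 = 3 \cdot 0 \cdot 33 = 0 \cdot 33 = 0$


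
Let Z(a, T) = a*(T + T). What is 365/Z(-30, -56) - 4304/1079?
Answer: -2813521/725088 ≈ -3.8802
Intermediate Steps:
Z(a, T) = 2*T*a (Z(a, T) = a*(2*T) = 2*T*a)
365/Z(-30, -56) - 4304/1079 = 365/((2*(-56)*(-30))) - 4304/1079 = 365/3360 - 4304*1/1079 = 365*(1/3360) - 4304/1079 = 73/672 - 4304/1079 = -2813521/725088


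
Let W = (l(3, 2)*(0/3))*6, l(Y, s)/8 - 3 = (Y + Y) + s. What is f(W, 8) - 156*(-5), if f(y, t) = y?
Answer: 780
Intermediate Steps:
l(Y, s) = 24 + 8*s + 16*Y (l(Y, s) = 24 + 8*((Y + Y) + s) = 24 + 8*(2*Y + s) = 24 + 8*(s + 2*Y) = 24 + (8*s + 16*Y) = 24 + 8*s + 16*Y)
W = 0 (W = ((24 + 8*2 + 16*3)*(0/3))*6 = ((24 + 16 + 48)*(0*(⅓)))*6 = (88*0)*6 = 0*6 = 0)
f(W, 8) - 156*(-5) = 0 - 156*(-5) = 0 + 780 = 780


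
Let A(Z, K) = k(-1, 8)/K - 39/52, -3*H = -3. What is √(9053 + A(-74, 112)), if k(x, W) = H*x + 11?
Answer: √7097034/28 ≈ 95.144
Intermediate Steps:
H = 1 (H = -⅓*(-3) = 1)
k(x, W) = 11 + x (k(x, W) = 1*x + 11 = x + 11 = 11 + x)
A(Z, K) = -¾ + 10/K (A(Z, K) = (11 - 1)/K - 39/52 = 10/K - 39*1/52 = 10/K - ¾ = -¾ + 10/K)
√(9053 + A(-74, 112)) = √(9053 + (-¾ + 10/112)) = √(9053 + (-¾ + 10*(1/112))) = √(9053 + (-¾ + 5/56)) = √(9053 - 37/56) = √(506931/56) = √7097034/28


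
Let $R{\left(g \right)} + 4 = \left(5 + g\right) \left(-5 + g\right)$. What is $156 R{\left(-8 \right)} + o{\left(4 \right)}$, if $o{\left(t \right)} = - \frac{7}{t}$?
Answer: $\frac{21833}{4} \approx 5458.3$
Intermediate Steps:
$o{\left(t \right)} = - \frac{7}{t}$
$R{\left(g \right)} = -4 + \left(-5 + g\right) \left(5 + g\right)$ ($R{\left(g \right)} = -4 + \left(5 + g\right) \left(-5 + g\right) = -4 + \left(-5 + g\right) \left(5 + g\right)$)
$156 R{\left(-8 \right)} + o{\left(4 \right)} = 156 \left(-29 + \left(-8\right)^{2}\right) - \frac{7}{4} = 156 \left(-29 + 64\right) - \frac{7}{4} = 156 \cdot 35 - \frac{7}{4} = 5460 - \frac{7}{4} = \frac{21833}{4}$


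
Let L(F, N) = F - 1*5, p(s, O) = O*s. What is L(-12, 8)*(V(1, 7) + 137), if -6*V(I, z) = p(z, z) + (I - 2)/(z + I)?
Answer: -105145/48 ≈ -2190.5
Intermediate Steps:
L(F, N) = -5 + F (L(F, N) = F - 5 = -5 + F)
V(I, z) = -z²/6 - (-2 + I)/(6*(I + z)) (V(I, z) = -(z*z + (I - 2)/(z + I))/6 = -(z² + (-2 + I)/(I + z))/6 = -z²/6 - (-2 + I)/(6*(I + z)))
L(-12, 8)*(V(1, 7) + 137) = (-5 - 12)*((2 - 1*1 - 1*7³ - 1*1*7²)/(6*(1 + 7)) + 137) = -17*((⅙)*(2 - 1 - 1*343 - 1*1*49)/8 + 137) = -17*((⅙)*(⅛)*(2 - 1 - 343 - 49) + 137) = -17*((⅙)*(⅛)*(-391) + 137) = -17*(-391/48 + 137) = -17*6185/48 = -105145/48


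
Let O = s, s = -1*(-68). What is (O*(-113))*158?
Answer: -1214072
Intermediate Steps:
s = 68
O = 68
(O*(-113))*158 = (68*(-113))*158 = -7684*158 = -1214072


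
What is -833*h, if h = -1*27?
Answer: 22491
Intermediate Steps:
h = -27
-833*h = -833*(-27) = 22491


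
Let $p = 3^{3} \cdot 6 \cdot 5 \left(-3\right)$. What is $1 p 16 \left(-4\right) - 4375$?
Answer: $151145$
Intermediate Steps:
$p = -2430$ ($p = 27 \cdot 30 \left(-3\right) = 27 \left(-90\right) = -2430$)
$1 p 16 \left(-4\right) - 4375 = 1 \left(-2430\right) 16 \left(-4\right) - 4375 = \left(-2430\right) 16 \left(-4\right) - 4375 = \left(-38880\right) \left(-4\right) - 4375 = 155520 - 4375 = 151145$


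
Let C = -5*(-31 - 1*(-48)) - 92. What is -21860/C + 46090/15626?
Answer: 174871145/1382901 ≈ 126.45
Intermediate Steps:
C = -177 (C = -5*(-31 + 48) - 92 = -5*17 - 92 = -85 - 92 = -177)
-21860/C + 46090/15626 = -21860/(-177) + 46090/15626 = -21860*(-1/177) + 46090*(1/15626) = 21860/177 + 23045/7813 = 174871145/1382901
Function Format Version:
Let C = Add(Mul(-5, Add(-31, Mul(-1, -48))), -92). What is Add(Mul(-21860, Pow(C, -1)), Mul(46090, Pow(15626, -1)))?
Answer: Rational(174871145, 1382901) ≈ 126.45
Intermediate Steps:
C = -177 (C = Add(Mul(-5, Add(-31, 48)), -92) = Add(Mul(-5, 17), -92) = Add(-85, -92) = -177)
Add(Mul(-21860, Pow(C, -1)), Mul(46090, Pow(15626, -1))) = Add(Mul(-21860, Pow(-177, -1)), Mul(46090, Pow(15626, -1))) = Add(Mul(-21860, Rational(-1, 177)), Mul(46090, Rational(1, 15626))) = Add(Rational(21860, 177), Rational(23045, 7813)) = Rational(174871145, 1382901)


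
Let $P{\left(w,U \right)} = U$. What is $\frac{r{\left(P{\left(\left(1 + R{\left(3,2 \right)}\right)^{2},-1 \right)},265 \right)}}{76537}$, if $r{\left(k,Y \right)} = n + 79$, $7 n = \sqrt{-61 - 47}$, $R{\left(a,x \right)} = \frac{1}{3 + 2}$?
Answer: $\frac{79}{76537} + \frac{6 i \sqrt{3}}{535759} \approx 0.0010322 + 1.9397 \cdot 10^{-5} i$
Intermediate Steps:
$R{\left(a,x \right)} = \frac{1}{5}$
$n = \frac{6 i \sqrt{3}}{7}$ ($n = \frac{\sqrt{-61 - 47}}{7} = \frac{\sqrt{-108}}{7} = \frac{6 i \sqrt{3}}{7} \approx 1.4846 i$)
$r{\left(k,Y \right)} = 79 + \frac{6 i \sqrt{3}}{7}$ ($r{\left(k,Y \right)} = \frac{6 i \sqrt{3}}{7} + 79 = 79 + \frac{6 i \sqrt{3}}{7}$)
$\frac{r{\left(P{\left(\left(1 + R{\left(3,2 \right)}\right)^{2},-1 \right)},265 \right)}}{76537} = \frac{79 + \frac{6 i \sqrt{3}}{7}}{76537} = \left(79 + \frac{6 i \sqrt{3}}{7}\right) \frac{1}{76537} = \frac{79}{76537} + \frac{6 i \sqrt{3}}{535759}$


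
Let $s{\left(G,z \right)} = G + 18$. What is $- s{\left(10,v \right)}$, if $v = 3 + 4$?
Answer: $-28$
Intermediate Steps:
$v = 7$
$s{\left(G,z \right)} = 18 + G$
$- s{\left(10,v \right)} = - (18 + 10) = \left(-1\right) 28 = -28$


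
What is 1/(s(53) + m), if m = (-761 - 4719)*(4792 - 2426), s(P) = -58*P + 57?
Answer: -1/12968697 ≈ -7.7109e-8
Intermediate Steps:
s(P) = 57 - 58*P
m = -12965680 (m = -5480*2366 = -12965680)
1/(s(53) + m) = 1/((57 - 58*53) - 12965680) = 1/((57 - 3074) - 12965680) = 1/(-3017 - 12965680) = 1/(-12968697) = -1/12968697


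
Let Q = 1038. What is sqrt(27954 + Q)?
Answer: 8*sqrt(453) ≈ 170.27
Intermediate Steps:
sqrt(27954 + Q) = sqrt(27954 + 1038) = sqrt(28992) = 8*sqrt(453)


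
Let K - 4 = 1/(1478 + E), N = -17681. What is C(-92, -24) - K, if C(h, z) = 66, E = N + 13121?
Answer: 191085/3082 ≈ 62.000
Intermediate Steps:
E = -4560 (E = -17681 + 13121 = -4560)
K = 12327/3082 (K = 4 + 1/(1478 - 4560) = 4 + 1/(-3082) = 4 - 1/3082 = 12327/3082 ≈ 3.9997)
C(-92, -24) - K = 66 - 1*12327/3082 = 66 - 12327/3082 = 191085/3082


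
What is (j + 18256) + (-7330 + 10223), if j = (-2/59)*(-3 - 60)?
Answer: 1247917/59 ≈ 21151.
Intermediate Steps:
j = 126/59 (j = -2*1/59*(-63) = -2/59*(-63) = 126/59 ≈ 2.1356)
(j + 18256) + (-7330 + 10223) = (126/59 + 18256) + (-7330 + 10223) = 1077230/59 + 2893 = 1247917/59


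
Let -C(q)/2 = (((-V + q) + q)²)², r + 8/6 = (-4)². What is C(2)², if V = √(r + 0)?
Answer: 2288124928/81 - 398311424*√33/81 ≈ 2.8288e-6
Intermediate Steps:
r = 44/3 (r = -4/3 + (-4)² = -4/3 + 16 = 44/3 ≈ 14.667)
V = 2*√33/3 (V = √(44/3 + 0) = √(44/3) = 2*√33/3 ≈ 3.8297)
C(q) = -2*(2*q - 2*√33/3)⁴ (C(q) = -2*((-2*√33/3 + q) + q)⁴ = -2*((q - 2*√33/3) + q)⁴ = -2*(2*q - 2*√33/3)⁴)
C(2)² = (-32*(-√33 + 3*2)⁴/81)² = (-32*(-√33 + 6)⁴/81)² = (-32*(6 - √33)⁴/81)² = 1024*(6 - √33)⁸/6561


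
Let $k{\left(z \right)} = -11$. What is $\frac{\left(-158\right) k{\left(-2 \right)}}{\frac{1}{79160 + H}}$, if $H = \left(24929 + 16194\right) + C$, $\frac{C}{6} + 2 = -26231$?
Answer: $-64505870$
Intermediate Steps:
$C = -157398$ ($C = -12 + 6 \left(-26231\right) = -12 - 157386 = -157398$)
$H = -116275$ ($H = \left(24929 + 16194\right) - 157398 = 41123 - 157398 = -116275$)
$\frac{\left(-158\right) k{\left(-2 \right)}}{\frac{1}{79160 + H}} = \frac{\left(-158\right) \left(-11\right)}{\frac{1}{79160 - 116275}} = \frac{1738}{\frac{1}{-37115}} = \frac{1738}{- \frac{1}{37115}} = 1738 \left(-37115\right) = -64505870$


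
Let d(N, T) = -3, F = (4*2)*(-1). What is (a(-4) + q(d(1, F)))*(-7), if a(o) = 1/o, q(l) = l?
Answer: 91/4 ≈ 22.750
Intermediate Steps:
F = -8 (F = 8*(-1) = -8)
(a(-4) + q(d(1, F)))*(-7) = (1/(-4) - 3)*(-7) = (-¼ - 3)*(-7) = -13/4*(-7) = 91/4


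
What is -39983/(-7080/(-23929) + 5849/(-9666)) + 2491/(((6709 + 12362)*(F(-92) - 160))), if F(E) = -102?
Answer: 3554496745538230261/27491089350114 ≈ 1.2930e+5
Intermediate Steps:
-39983/(-7080/(-23929) + 5849/(-9666)) + 2491/(((6709 + 12362)*(F(-92) - 160))) = -39983/(-7080/(-23929) + 5849/(-9666)) + 2491/(((6709 + 12362)*(-102 - 160))) = -39983/(-7080*(-1/23929) + 5849*(-1/9666)) + 2491/((19071*(-262))) = -39983/(7080/23929 - 5849/9666) + 2491/(-4996602) = -39983/(-71525441/231297714) + 2491*(-1/4996602) = -39983*(-231297714/71525441) - 2491/4996602 = 9247976498862/71525441 - 2491/4996602 = 3554496745538230261/27491089350114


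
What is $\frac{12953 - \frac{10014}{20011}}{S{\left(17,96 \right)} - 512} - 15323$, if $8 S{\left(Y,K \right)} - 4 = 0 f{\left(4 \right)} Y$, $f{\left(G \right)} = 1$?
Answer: $- \frac{314199394657}{20471253} \approx -15348.0$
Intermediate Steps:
$S{\left(Y,K \right)} = \frac{1}{2}$ ($S{\left(Y,K \right)} = \frac{1}{2} + \frac{0 \cdot 1 Y}{8} = \frac{1}{2} + \frac{0 Y}{8} = \frac{1}{2} + \frac{1}{8} \cdot 0 = \frac{1}{2} + 0 = \frac{1}{2}$)
$\frac{12953 - \frac{10014}{20011}}{S{\left(17,96 \right)} - 512} - 15323 = \frac{12953 - \frac{10014}{20011}}{\frac{1}{2} - 512} - 15323 = \frac{12953 - \frac{10014}{20011}}{- \frac{1023}{2}} - 15323 = \left(12953 - \frac{10014}{20011}\right) \left(- \frac{2}{1023}\right) - 15323 = \frac{259192469}{20011} \left(- \frac{2}{1023}\right) - 15323 = - \frac{518384938}{20471253} - 15323 = - \frac{314199394657}{20471253}$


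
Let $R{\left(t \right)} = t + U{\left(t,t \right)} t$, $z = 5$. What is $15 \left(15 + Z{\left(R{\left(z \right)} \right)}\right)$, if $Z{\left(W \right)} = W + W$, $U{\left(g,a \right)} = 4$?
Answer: $975$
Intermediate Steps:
$R{\left(t \right)} = 5 t$ ($R{\left(t \right)} = t + 4 t = 5 t$)
$Z{\left(W \right)} = 2 W$
$15 \left(15 + Z{\left(R{\left(z \right)} \right)}\right) = 15 \left(15 + 2 \cdot 5 \cdot 5\right) = 15 \left(15 + 2 \cdot 25\right) = 15 \left(15 + 50\right) = 15 \cdot 65 = 975$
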